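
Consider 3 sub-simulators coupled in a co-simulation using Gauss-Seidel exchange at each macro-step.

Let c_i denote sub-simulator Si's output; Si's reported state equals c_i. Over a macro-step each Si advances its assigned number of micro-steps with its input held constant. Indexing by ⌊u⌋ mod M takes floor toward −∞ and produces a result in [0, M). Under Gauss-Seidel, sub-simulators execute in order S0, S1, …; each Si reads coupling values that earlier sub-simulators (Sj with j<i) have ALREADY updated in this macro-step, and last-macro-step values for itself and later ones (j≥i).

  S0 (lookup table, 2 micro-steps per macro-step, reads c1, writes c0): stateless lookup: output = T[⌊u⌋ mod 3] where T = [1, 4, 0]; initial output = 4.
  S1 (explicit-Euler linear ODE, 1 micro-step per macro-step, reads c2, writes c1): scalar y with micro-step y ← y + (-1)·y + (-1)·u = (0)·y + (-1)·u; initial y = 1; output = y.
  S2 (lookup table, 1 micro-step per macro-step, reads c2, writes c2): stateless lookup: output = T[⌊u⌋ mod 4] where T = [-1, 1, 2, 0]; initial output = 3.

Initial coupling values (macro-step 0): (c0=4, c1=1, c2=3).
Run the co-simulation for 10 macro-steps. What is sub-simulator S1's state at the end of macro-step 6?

S1 state at macro-step 6 = 0

macro 1: S0 reads c1=1 → after 2×micro: 4; S1 reads c2=3 → after 1×micro: -3; S2 reads c2=3 → after 1×micro: 0 ⇒ (c0=4, c1=-3, c2=0)
macro 2: S0 reads c1=-3 → after 2×micro: 1; S1 reads c2=0 → after 1×micro: 0; S2 reads c2=0 → after 1×micro: -1 ⇒ (c0=1, c1=0, c2=-1)
macro 3: S0 reads c1=0 → after 2×micro: 1; S1 reads c2=-1 → after 1×micro: 1; S2 reads c2=-1 → after 1×micro: 0 ⇒ (c0=1, c1=1, c2=0)
macro 4: S0 reads c1=1 → after 2×micro: 4; S1 reads c2=0 → after 1×micro: 0; S2 reads c2=0 → after 1×micro: -1 ⇒ (c0=4, c1=0, c2=-1)
macro 5: S0 reads c1=0 → after 2×micro: 1; S1 reads c2=-1 → after 1×micro: 1; S2 reads c2=-1 → after 1×micro: 0 ⇒ (c0=1, c1=1, c2=0)
macro 6: S0 reads c1=1 → after 2×micro: 4; S1 reads c2=0 → after 1×micro: 0; S2 reads c2=0 → after 1×micro: -1 ⇒ (c0=4, c1=0, c2=-1)
macro 7: S0 reads c1=0 → after 2×micro: 1; S1 reads c2=-1 → after 1×micro: 1; S2 reads c2=-1 → after 1×micro: 0 ⇒ (c0=1, c1=1, c2=0)
macro 8: S0 reads c1=1 → after 2×micro: 4; S1 reads c2=0 → after 1×micro: 0; S2 reads c2=0 → after 1×micro: -1 ⇒ (c0=4, c1=0, c2=-1)
macro 9: S0 reads c1=0 → after 2×micro: 1; S1 reads c2=-1 → after 1×micro: 1; S2 reads c2=-1 → after 1×micro: 0 ⇒ (c0=1, c1=1, c2=0)
macro 10: S0 reads c1=1 → after 2×micro: 4; S1 reads c2=0 → after 1×micro: 0; S2 reads c2=0 → after 1×micro: -1 ⇒ (c0=4, c1=0, c2=-1)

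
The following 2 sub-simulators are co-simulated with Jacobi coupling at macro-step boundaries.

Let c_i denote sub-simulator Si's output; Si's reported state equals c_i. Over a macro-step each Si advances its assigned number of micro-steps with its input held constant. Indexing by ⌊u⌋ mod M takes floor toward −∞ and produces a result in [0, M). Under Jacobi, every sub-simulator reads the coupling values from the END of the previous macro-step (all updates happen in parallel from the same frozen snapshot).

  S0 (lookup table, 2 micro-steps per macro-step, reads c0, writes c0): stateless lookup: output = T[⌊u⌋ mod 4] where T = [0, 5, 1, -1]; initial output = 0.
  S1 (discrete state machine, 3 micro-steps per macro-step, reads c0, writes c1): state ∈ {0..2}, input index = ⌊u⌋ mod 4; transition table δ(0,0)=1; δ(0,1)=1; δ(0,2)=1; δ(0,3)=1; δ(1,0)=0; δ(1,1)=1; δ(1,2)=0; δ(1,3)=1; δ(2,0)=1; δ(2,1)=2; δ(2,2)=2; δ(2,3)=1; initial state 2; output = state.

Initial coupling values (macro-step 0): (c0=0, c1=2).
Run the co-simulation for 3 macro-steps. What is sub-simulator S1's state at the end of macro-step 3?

S1 state at macro-step 3 = 1

macro 1: S0 reads c0=0 → after 2×micro: 0; S1 reads c0=0 → after 3×micro: 1 ⇒ (c0=0, c1=1)
macro 2: S0 reads c0=0 → after 2×micro: 0; S1 reads c0=0 → after 3×micro: 0 ⇒ (c0=0, c1=0)
macro 3: S0 reads c0=0 → after 2×micro: 0; S1 reads c0=0 → after 3×micro: 1 ⇒ (c0=0, c1=1)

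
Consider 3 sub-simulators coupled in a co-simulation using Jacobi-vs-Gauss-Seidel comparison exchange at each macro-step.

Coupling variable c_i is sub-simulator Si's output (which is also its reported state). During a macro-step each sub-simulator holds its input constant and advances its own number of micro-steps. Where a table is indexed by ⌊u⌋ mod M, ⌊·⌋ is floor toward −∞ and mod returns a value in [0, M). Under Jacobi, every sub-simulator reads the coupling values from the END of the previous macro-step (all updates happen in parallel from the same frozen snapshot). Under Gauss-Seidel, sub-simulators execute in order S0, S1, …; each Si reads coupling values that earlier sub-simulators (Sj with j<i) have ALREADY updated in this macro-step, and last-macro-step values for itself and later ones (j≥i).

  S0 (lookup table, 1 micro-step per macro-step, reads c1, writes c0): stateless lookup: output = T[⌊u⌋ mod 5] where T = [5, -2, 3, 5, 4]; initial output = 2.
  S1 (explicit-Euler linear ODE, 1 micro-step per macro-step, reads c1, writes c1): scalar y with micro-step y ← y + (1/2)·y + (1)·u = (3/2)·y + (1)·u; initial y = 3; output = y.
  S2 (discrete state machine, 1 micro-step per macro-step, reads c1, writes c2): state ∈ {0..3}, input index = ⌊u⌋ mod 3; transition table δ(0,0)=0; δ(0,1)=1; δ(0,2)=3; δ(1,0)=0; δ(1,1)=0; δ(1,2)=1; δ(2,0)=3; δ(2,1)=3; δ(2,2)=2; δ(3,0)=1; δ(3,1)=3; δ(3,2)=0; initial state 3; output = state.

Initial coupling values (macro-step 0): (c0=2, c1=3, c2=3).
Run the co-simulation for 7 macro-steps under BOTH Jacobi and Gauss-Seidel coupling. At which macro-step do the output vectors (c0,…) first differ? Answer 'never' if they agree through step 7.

first divergence at macro-step: 1

[Jacobi] macro 1: S0 reads c1=3 → after 1×micro: 5; S1 reads c1=3 → after 1×micro: 15/2; S2 reads c1=3 → after 1×micro: 1 ⇒ (c0=5, c1=15/2, c2=1)
[Jacobi] macro 2: S0 reads c1=15/2 → after 1×micro: 3; S1 reads c1=15/2 → after 1×micro: 75/4; S2 reads c1=15/2 → after 1×micro: 0 ⇒ (c0=3, c1=75/4, c2=0)
[Jacobi] macro 3: S0 reads c1=75/4 → after 1×micro: 5; S1 reads c1=75/4 → after 1×micro: 375/8; S2 reads c1=75/4 → after 1×micro: 0 ⇒ (c0=5, c1=375/8, c2=0)
[Jacobi] macro 4: S0 reads c1=375/8 → after 1×micro: -2; S1 reads c1=375/8 → after 1×micro: 1875/16; S2 reads c1=375/8 → after 1×micro: 1 ⇒ (c0=-2, c1=1875/16, c2=1)
[Jacobi] macro 5: S0 reads c1=1875/16 → after 1×micro: 3; S1 reads c1=1875/16 → after 1×micro: 9375/32; S2 reads c1=1875/16 → after 1×micro: 0 ⇒ (c0=3, c1=9375/32, c2=0)
[Jacobi] macro 6: S0 reads c1=9375/32 → after 1×micro: 3; S1 reads c1=9375/32 → after 1×micro: 46875/64; S2 reads c1=9375/32 → after 1×micro: 1 ⇒ (c0=3, c1=46875/64, c2=1)
[Jacobi] macro 7: S0 reads c1=46875/64 → after 1×micro: 3; S1 reads c1=46875/64 → after 1×micro: 234375/128; S2 reads c1=46875/64 → after 1×micro: 0 ⇒ (c0=3, c1=234375/128, c2=0)
[Gauss-Seidel] macro 1: S0 reads c1=3 → after 1×micro: 5; S1 reads c1=3 → after 1×micro: 15/2; S2 reads c1=15/2 → after 1×micro: 3 ⇒ (c0=5, c1=15/2, c2=3)
[Gauss-Seidel] macro 2: S0 reads c1=15/2 → after 1×micro: 3; S1 reads c1=15/2 → after 1×micro: 75/4; S2 reads c1=75/4 → after 1×micro: 1 ⇒ (c0=3, c1=75/4, c2=1)
[Gauss-Seidel] macro 3: S0 reads c1=75/4 → after 1×micro: 5; S1 reads c1=75/4 → after 1×micro: 375/8; S2 reads c1=375/8 → after 1×micro: 0 ⇒ (c0=5, c1=375/8, c2=0)
[Gauss-Seidel] macro 4: S0 reads c1=375/8 → after 1×micro: -2; S1 reads c1=375/8 → after 1×micro: 1875/16; S2 reads c1=1875/16 → after 1×micro: 0 ⇒ (c0=-2, c1=1875/16, c2=0)
[Gauss-Seidel] macro 5: S0 reads c1=1875/16 → after 1×micro: 3; S1 reads c1=1875/16 → after 1×micro: 9375/32; S2 reads c1=9375/32 → after 1×micro: 1 ⇒ (c0=3, c1=9375/32, c2=1)
[Gauss-Seidel] macro 6: S0 reads c1=9375/32 → after 1×micro: 3; S1 reads c1=9375/32 → after 1×micro: 46875/64; S2 reads c1=46875/64 → after 1×micro: 0 ⇒ (c0=3, c1=46875/64, c2=0)
[Gauss-Seidel] macro 7: S0 reads c1=46875/64 → after 1×micro: 3; S1 reads c1=46875/64 → after 1×micro: 234375/128; S2 reads c1=234375/128 → after 1×micro: 1 ⇒ (c0=3, c1=234375/128, c2=1)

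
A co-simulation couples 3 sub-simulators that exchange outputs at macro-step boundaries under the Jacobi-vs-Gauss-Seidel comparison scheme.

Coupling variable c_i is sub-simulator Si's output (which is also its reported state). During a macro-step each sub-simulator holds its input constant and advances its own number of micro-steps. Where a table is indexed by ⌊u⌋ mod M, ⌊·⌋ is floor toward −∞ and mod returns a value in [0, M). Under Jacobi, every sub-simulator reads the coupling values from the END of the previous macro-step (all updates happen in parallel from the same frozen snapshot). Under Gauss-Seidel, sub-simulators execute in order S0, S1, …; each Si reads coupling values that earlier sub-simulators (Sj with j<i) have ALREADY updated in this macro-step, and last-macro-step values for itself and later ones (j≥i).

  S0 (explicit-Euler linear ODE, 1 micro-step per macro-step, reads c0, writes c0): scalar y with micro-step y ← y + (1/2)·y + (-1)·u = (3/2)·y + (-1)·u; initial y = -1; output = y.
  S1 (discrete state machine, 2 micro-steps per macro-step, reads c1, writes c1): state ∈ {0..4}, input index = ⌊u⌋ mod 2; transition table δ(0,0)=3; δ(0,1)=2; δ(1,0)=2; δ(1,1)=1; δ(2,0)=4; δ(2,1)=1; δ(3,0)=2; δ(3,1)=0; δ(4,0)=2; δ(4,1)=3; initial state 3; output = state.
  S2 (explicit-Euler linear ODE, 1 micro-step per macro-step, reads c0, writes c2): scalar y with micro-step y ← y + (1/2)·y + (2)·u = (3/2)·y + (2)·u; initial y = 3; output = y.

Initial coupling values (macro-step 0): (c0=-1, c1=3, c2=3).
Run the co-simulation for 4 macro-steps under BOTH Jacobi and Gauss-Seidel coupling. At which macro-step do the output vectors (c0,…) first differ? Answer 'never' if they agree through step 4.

[Jacobi] macro 1: S0 reads c0=-1 → after 1×micro: -1/2; S1 reads c1=3 → after 2×micro: 2; S2 reads c0=-1 → after 1×micro: 5/2 ⇒ (c0=-1/2, c1=2, c2=5/2)
[Jacobi] macro 2: S0 reads c0=-1/2 → after 1×micro: -1/4; S1 reads c1=2 → after 2×micro: 2; S2 reads c0=-1/2 → after 1×micro: 11/4 ⇒ (c0=-1/4, c1=2, c2=11/4)
[Jacobi] macro 3: S0 reads c0=-1/4 → after 1×micro: -1/8; S1 reads c1=2 → after 2×micro: 2; S2 reads c0=-1/4 → after 1×micro: 29/8 ⇒ (c0=-1/8, c1=2, c2=29/8)
[Jacobi] macro 4: S0 reads c0=-1/8 → after 1×micro: -1/16; S1 reads c1=2 → after 2×micro: 2; S2 reads c0=-1/8 → after 1×micro: 83/16 ⇒ (c0=-1/16, c1=2, c2=83/16)
[Gauss-Seidel] macro 1: S0 reads c0=-1 → after 1×micro: -1/2; S1 reads c1=3 → after 2×micro: 2; S2 reads c0=-1/2 → after 1×micro: 7/2 ⇒ (c0=-1/2, c1=2, c2=7/2)
[Gauss-Seidel] macro 2: S0 reads c0=-1/2 → after 1×micro: -1/4; S1 reads c1=2 → after 2×micro: 2; S2 reads c0=-1/4 → after 1×micro: 19/4 ⇒ (c0=-1/4, c1=2, c2=19/4)
[Gauss-Seidel] macro 3: S0 reads c0=-1/4 → after 1×micro: -1/8; S1 reads c1=2 → after 2×micro: 2; S2 reads c0=-1/8 → after 1×micro: 55/8 ⇒ (c0=-1/8, c1=2, c2=55/8)
[Gauss-Seidel] macro 4: S0 reads c0=-1/8 → after 1×micro: -1/16; S1 reads c1=2 → after 2×micro: 2; S2 reads c0=-1/16 → after 1×micro: 163/16 ⇒ (c0=-1/16, c1=2, c2=163/16)

first divergence at macro-step: 1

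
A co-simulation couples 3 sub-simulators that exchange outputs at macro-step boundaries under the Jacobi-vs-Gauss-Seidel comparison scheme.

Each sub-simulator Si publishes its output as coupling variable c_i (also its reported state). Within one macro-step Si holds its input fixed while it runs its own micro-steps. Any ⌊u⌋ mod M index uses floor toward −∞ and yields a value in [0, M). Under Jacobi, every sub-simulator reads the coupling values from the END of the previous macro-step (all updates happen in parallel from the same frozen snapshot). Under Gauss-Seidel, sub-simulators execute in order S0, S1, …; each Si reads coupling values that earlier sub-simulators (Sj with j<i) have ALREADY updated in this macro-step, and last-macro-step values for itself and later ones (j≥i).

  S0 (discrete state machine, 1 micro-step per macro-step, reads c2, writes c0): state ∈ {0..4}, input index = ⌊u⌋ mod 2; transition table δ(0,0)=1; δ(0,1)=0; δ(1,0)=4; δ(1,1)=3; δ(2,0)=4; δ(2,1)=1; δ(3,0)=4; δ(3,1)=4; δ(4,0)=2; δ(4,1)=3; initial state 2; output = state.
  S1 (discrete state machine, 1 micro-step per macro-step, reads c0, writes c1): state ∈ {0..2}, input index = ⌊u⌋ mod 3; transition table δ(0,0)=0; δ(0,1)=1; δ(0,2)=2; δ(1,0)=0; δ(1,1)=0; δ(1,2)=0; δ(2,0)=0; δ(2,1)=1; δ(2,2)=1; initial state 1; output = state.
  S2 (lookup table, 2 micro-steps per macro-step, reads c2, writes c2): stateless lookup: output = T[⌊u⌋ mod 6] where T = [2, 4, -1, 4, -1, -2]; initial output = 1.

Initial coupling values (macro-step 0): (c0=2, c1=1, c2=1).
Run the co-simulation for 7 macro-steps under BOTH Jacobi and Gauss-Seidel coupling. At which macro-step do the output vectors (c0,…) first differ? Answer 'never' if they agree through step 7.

first divergence at macro-step: 4

[Jacobi] macro 1: S0 reads c2=1 → after 1×micro: 1; S1 reads c0=2 → after 1×micro: 0; S2 reads c2=1 → after 2×micro: 4 ⇒ (c0=1, c1=0, c2=4)
[Jacobi] macro 2: S0 reads c2=4 → after 1×micro: 4; S1 reads c0=1 → after 1×micro: 1; S2 reads c2=4 → after 2×micro: -1 ⇒ (c0=4, c1=1, c2=-1)
[Jacobi] macro 3: S0 reads c2=-1 → after 1×micro: 3; S1 reads c0=4 → after 1×micro: 0; S2 reads c2=-1 → after 2×micro: -2 ⇒ (c0=3, c1=0, c2=-2)
[Jacobi] macro 4: S0 reads c2=-2 → after 1×micro: 4; S1 reads c0=3 → after 1×micro: 0; S2 reads c2=-2 → after 2×micro: -1 ⇒ (c0=4, c1=0, c2=-1)
[Jacobi] macro 5: S0 reads c2=-1 → after 1×micro: 3; S1 reads c0=4 → after 1×micro: 1; S2 reads c2=-1 → after 2×micro: -2 ⇒ (c0=3, c1=1, c2=-2)
[Jacobi] macro 6: S0 reads c2=-2 → after 1×micro: 4; S1 reads c0=3 → after 1×micro: 0; S2 reads c2=-2 → after 2×micro: -1 ⇒ (c0=4, c1=0, c2=-1)
[Jacobi] macro 7: S0 reads c2=-1 → after 1×micro: 3; S1 reads c0=4 → after 1×micro: 1; S2 reads c2=-1 → after 2×micro: -2 ⇒ (c0=3, c1=1, c2=-2)
[Gauss-Seidel] macro 1: S0 reads c2=1 → after 1×micro: 1; S1 reads c0=1 → after 1×micro: 0; S2 reads c2=1 → after 2×micro: 4 ⇒ (c0=1, c1=0, c2=4)
[Gauss-Seidel] macro 2: S0 reads c2=4 → after 1×micro: 4; S1 reads c0=4 → after 1×micro: 1; S2 reads c2=4 → after 2×micro: -1 ⇒ (c0=4, c1=1, c2=-1)
[Gauss-Seidel] macro 3: S0 reads c2=-1 → after 1×micro: 3; S1 reads c0=3 → after 1×micro: 0; S2 reads c2=-1 → after 2×micro: -2 ⇒ (c0=3, c1=0, c2=-2)
[Gauss-Seidel] macro 4: S0 reads c2=-2 → after 1×micro: 4; S1 reads c0=4 → after 1×micro: 1; S2 reads c2=-2 → after 2×micro: -1 ⇒ (c0=4, c1=1, c2=-1)
[Gauss-Seidel] macro 5: S0 reads c2=-1 → after 1×micro: 3; S1 reads c0=3 → after 1×micro: 0; S2 reads c2=-1 → after 2×micro: -2 ⇒ (c0=3, c1=0, c2=-2)
[Gauss-Seidel] macro 6: S0 reads c2=-2 → after 1×micro: 4; S1 reads c0=4 → after 1×micro: 1; S2 reads c2=-2 → after 2×micro: -1 ⇒ (c0=4, c1=1, c2=-1)
[Gauss-Seidel] macro 7: S0 reads c2=-1 → after 1×micro: 3; S1 reads c0=3 → after 1×micro: 0; S2 reads c2=-1 → after 2×micro: -2 ⇒ (c0=3, c1=0, c2=-2)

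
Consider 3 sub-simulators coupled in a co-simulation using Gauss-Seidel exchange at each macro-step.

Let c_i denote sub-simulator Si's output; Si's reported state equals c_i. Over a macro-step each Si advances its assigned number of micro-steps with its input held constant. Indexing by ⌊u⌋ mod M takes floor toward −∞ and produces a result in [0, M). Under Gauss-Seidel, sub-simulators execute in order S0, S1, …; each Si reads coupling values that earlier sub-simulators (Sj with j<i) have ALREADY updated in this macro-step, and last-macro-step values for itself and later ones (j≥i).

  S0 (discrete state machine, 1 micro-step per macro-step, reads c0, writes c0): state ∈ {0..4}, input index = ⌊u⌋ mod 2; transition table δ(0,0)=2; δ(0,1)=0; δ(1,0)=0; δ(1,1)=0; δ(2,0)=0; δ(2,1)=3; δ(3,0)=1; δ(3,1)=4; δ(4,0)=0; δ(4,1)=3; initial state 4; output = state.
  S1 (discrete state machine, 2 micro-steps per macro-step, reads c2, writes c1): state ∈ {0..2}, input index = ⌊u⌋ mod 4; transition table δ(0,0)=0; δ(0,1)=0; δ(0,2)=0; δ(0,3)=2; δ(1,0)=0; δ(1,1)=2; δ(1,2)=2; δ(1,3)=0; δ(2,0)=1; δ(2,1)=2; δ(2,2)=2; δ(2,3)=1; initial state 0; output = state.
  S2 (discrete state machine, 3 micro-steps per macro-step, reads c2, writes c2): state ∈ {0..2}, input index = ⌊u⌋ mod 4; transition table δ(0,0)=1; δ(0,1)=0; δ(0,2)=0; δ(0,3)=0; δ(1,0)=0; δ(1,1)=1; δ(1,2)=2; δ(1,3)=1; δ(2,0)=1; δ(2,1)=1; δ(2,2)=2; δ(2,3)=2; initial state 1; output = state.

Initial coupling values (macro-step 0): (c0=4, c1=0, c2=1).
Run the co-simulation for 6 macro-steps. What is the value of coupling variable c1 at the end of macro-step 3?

c1 at macro-step 3 = 0

macro 1: S0 reads c0=4 → after 1×micro: 0; S1 reads c2=1 → after 2×micro: 0; S2 reads c2=1 → after 3×micro: 1 ⇒ (c0=0, c1=0, c2=1)
macro 2: S0 reads c0=0 → after 1×micro: 2; S1 reads c2=1 → after 2×micro: 0; S2 reads c2=1 → after 3×micro: 1 ⇒ (c0=2, c1=0, c2=1)
macro 3: S0 reads c0=2 → after 1×micro: 0; S1 reads c2=1 → after 2×micro: 0; S2 reads c2=1 → after 3×micro: 1 ⇒ (c0=0, c1=0, c2=1)
macro 4: S0 reads c0=0 → after 1×micro: 2; S1 reads c2=1 → after 2×micro: 0; S2 reads c2=1 → after 3×micro: 1 ⇒ (c0=2, c1=0, c2=1)
macro 5: S0 reads c0=2 → after 1×micro: 0; S1 reads c2=1 → after 2×micro: 0; S2 reads c2=1 → after 3×micro: 1 ⇒ (c0=0, c1=0, c2=1)
macro 6: S0 reads c0=0 → after 1×micro: 2; S1 reads c2=1 → after 2×micro: 0; S2 reads c2=1 → after 3×micro: 1 ⇒ (c0=2, c1=0, c2=1)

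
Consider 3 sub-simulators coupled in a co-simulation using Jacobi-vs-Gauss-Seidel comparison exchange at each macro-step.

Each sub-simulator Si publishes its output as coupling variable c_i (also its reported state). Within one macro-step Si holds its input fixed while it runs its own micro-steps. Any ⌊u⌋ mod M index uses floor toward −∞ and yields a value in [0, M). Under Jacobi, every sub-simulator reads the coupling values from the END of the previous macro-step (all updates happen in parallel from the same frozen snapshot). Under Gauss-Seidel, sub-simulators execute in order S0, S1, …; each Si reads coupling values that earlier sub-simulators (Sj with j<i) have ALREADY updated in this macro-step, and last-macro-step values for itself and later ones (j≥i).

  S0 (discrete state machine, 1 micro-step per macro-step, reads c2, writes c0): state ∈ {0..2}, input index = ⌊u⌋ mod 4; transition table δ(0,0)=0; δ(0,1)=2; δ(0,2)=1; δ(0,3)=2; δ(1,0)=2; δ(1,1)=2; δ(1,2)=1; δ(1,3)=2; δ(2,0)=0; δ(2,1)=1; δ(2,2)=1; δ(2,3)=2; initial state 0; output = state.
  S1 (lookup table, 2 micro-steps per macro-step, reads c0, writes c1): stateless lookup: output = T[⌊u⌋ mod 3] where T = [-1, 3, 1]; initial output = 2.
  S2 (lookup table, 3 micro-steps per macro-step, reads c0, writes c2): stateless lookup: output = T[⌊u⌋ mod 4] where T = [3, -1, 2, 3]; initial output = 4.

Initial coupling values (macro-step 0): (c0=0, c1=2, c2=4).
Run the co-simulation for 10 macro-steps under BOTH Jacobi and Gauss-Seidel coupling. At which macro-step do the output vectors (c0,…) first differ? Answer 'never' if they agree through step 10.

first divergence at macro-step: 2

[Jacobi] macro 1: S0 reads c2=4 → after 1×micro: 0; S1 reads c0=0 → after 2×micro: -1; S2 reads c0=0 → after 3×micro: 3 ⇒ (c0=0, c1=-1, c2=3)
[Jacobi] macro 2: S0 reads c2=3 → after 1×micro: 2; S1 reads c0=0 → after 2×micro: -1; S2 reads c0=0 → after 3×micro: 3 ⇒ (c0=2, c1=-1, c2=3)
[Jacobi] macro 3: S0 reads c2=3 → after 1×micro: 2; S1 reads c0=2 → after 2×micro: 1; S2 reads c0=2 → after 3×micro: 2 ⇒ (c0=2, c1=1, c2=2)
[Jacobi] macro 4: S0 reads c2=2 → after 1×micro: 1; S1 reads c0=2 → after 2×micro: 1; S2 reads c0=2 → after 3×micro: 2 ⇒ (c0=1, c1=1, c2=2)
[Jacobi] macro 5: S0 reads c2=2 → after 1×micro: 1; S1 reads c0=1 → after 2×micro: 3; S2 reads c0=1 → after 3×micro: -1 ⇒ (c0=1, c1=3, c2=-1)
[Jacobi] macro 6: S0 reads c2=-1 → after 1×micro: 2; S1 reads c0=1 → after 2×micro: 3; S2 reads c0=1 → after 3×micro: -1 ⇒ (c0=2, c1=3, c2=-1)
[Jacobi] macro 7: S0 reads c2=-1 → after 1×micro: 2; S1 reads c0=2 → after 2×micro: 1; S2 reads c0=2 → after 3×micro: 2 ⇒ (c0=2, c1=1, c2=2)
[Jacobi] macro 8: S0 reads c2=2 → after 1×micro: 1; S1 reads c0=2 → after 2×micro: 1; S2 reads c0=2 → after 3×micro: 2 ⇒ (c0=1, c1=1, c2=2)
[Jacobi] macro 9: S0 reads c2=2 → after 1×micro: 1; S1 reads c0=1 → after 2×micro: 3; S2 reads c0=1 → after 3×micro: -1 ⇒ (c0=1, c1=3, c2=-1)
[Jacobi] macro 10: S0 reads c2=-1 → after 1×micro: 2; S1 reads c0=1 → after 2×micro: 3; S2 reads c0=1 → after 3×micro: -1 ⇒ (c0=2, c1=3, c2=-1)
[Gauss-Seidel] macro 1: S0 reads c2=4 → after 1×micro: 0; S1 reads c0=0 → after 2×micro: -1; S2 reads c0=0 → after 3×micro: 3 ⇒ (c0=0, c1=-1, c2=3)
[Gauss-Seidel] macro 2: S0 reads c2=3 → after 1×micro: 2; S1 reads c0=2 → after 2×micro: 1; S2 reads c0=2 → after 3×micro: 2 ⇒ (c0=2, c1=1, c2=2)
[Gauss-Seidel] macro 3: S0 reads c2=2 → after 1×micro: 1; S1 reads c0=1 → after 2×micro: 3; S2 reads c0=1 → after 3×micro: -1 ⇒ (c0=1, c1=3, c2=-1)
[Gauss-Seidel] macro 4: S0 reads c2=-1 → after 1×micro: 2; S1 reads c0=2 → after 2×micro: 1; S2 reads c0=2 → after 3×micro: 2 ⇒ (c0=2, c1=1, c2=2)
[Gauss-Seidel] macro 5: S0 reads c2=2 → after 1×micro: 1; S1 reads c0=1 → after 2×micro: 3; S2 reads c0=1 → after 3×micro: -1 ⇒ (c0=1, c1=3, c2=-1)
[Gauss-Seidel] macro 6: S0 reads c2=-1 → after 1×micro: 2; S1 reads c0=2 → after 2×micro: 1; S2 reads c0=2 → after 3×micro: 2 ⇒ (c0=2, c1=1, c2=2)
[Gauss-Seidel] macro 7: S0 reads c2=2 → after 1×micro: 1; S1 reads c0=1 → after 2×micro: 3; S2 reads c0=1 → after 3×micro: -1 ⇒ (c0=1, c1=3, c2=-1)
[Gauss-Seidel] macro 8: S0 reads c2=-1 → after 1×micro: 2; S1 reads c0=2 → after 2×micro: 1; S2 reads c0=2 → after 3×micro: 2 ⇒ (c0=2, c1=1, c2=2)
[Gauss-Seidel] macro 9: S0 reads c2=2 → after 1×micro: 1; S1 reads c0=1 → after 2×micro: 3; S2 reads c0=1 → after 3×micro: -1 ⇒ (c0=1, c1=3, c2=-1)
[Gauss-Seidel] macro 10: S0 reads c2=-1 → after 1×micro: 2; S1 reads c0=2 → after 2×micro: 1; S2 reads c0=2 → after 3×micro: 2 ⇒ (c0=2, c1=1, c2=2)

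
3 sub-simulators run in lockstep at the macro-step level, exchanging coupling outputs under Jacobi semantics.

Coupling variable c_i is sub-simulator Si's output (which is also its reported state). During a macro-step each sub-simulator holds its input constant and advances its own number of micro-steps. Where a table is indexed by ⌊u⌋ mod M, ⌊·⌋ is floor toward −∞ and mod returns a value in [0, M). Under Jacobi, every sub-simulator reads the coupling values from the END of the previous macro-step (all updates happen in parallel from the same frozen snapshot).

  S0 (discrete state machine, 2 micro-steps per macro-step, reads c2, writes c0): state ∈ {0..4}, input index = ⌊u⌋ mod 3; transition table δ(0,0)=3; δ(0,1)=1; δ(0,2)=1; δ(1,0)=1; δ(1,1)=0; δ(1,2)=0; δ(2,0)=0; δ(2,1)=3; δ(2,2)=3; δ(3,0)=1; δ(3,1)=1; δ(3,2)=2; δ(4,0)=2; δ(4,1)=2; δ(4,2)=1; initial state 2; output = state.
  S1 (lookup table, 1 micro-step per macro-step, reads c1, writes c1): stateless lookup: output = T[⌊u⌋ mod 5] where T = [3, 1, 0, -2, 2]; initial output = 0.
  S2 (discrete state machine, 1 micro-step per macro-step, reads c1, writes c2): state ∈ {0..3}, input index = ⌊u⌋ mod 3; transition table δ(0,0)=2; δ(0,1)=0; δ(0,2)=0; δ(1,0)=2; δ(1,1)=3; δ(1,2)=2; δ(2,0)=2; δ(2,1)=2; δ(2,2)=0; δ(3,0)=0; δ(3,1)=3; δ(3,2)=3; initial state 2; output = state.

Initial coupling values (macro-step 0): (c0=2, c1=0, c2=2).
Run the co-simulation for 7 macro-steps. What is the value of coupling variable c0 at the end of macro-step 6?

c0 at macro-step 6 = 2

macro 1: S0 reads c2=2 → after 2×micro: 2; S1 reads c1=0 → after 1×micro: 3; S2 reads c1=0 → after 1×micro: 2 ⇒ (c0=2, c1=3, c2=2)
macro 2: S0 reads c2=2 → after 2×micro: 2; S1 reads c1=3 → after 1×micro: -2; S2 reads c1=3 → after 1×micro: 2 ⇒ (c0=2, c1=-2, c2=2)
macro 3: S0 reads c2=2 → after 2×micro: 2; S1 reads c1=-2 → after 1×micro: -2; S2 reads c1=-2 → after 1×micro: 2 ⇒ (c0=2, c1=-2, c2=2)
macro 4: S0 reads c2=2 → after 2×micro: 2; S1 reads c1=-2 → after 1×micro: -2; S2 reads c1=-2 → after 1×micro: 2 ⇒ (c0=2, c1=-2, c2=2)
macro 5: S0 reads c2=2 → after 2×micro: 2; S1 reads c1=-2 → after 1×micro: -2; S2 reads c1=-2 → after 1×micro: 2 ⇒ (c0=2, c1=-2, c2=2)
macro 6: S0 reads c2=2 → after 2×micro: 2; S1 reads c1=-2 → after 1×micro: -2; S2 reads c1=-2 → after 1×micro: 2 ⇒ (c0=2, c1=-2, c2=2)
macro 7: S0 reads c2=2 → after 2×micro: 2; S1 reads c1=-2 → after 1×micro: -2; S2 reads c1=-2 → after 1×micro: 2 ⇒ (c0=2, c1=-2, c2=2)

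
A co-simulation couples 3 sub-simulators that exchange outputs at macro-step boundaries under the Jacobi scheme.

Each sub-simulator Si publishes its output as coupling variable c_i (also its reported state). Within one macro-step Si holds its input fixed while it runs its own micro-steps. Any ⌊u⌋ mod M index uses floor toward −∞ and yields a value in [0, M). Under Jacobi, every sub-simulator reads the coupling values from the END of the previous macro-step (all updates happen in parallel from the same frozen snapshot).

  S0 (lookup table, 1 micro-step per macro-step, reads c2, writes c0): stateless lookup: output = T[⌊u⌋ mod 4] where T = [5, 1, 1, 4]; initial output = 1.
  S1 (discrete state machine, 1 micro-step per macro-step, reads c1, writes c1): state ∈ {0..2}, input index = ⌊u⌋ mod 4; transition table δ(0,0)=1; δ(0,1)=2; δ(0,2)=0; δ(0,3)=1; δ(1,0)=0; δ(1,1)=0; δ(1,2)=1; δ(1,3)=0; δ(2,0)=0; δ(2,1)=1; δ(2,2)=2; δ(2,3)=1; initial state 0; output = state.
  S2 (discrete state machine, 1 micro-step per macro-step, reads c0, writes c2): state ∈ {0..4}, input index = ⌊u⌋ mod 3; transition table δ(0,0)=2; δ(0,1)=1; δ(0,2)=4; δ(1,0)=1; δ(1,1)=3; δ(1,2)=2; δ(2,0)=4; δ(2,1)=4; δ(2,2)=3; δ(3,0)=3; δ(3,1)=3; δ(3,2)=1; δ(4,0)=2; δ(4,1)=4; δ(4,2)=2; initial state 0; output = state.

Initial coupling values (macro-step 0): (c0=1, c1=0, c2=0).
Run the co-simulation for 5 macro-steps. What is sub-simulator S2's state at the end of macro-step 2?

S2 state at macro-step 2 = 2

macro 1: S0 reads c2=0 → after 1×micro: 5; S1 reads c1=0 → after 1×micro: 1; S2 reads c0=1 → after 1×micro: 1 ⇒ (c0=5, c1=1, c2=1)
macro 2: S0 reads c2=1 → after 1×micro: 1; S1 reads c1=1 → after 1×micro: 0; S2 reads c0=5 → after 1×micro: 2 ⇒ (c0=1, c1=0, c2=2)
macro 3: S0 reads c2=2 → after 1×micro: 1; S1 reads c1=0 → after 1×micro: 1; S2 reads c0=1 → after 1×micro: 4 ⇒ (c0=1, c1=1, c2=4)
macro 4: S0 reads c2=4 → after 1×micro: 5; S1 reads c1=1 → after 1×micro: 0; S2 reads c0=1 → after 1×micro: 4 ⇒ (c0=5, c1=0, c2=4)
macro 5: S0 reads c2=4 → after 1×micro: 5; S1 reads c1=0 → after 1×micro: 1; S2 reads c0=5 → after 1×micro: 2 ⇒ (c0=5, c1=1, c2=2)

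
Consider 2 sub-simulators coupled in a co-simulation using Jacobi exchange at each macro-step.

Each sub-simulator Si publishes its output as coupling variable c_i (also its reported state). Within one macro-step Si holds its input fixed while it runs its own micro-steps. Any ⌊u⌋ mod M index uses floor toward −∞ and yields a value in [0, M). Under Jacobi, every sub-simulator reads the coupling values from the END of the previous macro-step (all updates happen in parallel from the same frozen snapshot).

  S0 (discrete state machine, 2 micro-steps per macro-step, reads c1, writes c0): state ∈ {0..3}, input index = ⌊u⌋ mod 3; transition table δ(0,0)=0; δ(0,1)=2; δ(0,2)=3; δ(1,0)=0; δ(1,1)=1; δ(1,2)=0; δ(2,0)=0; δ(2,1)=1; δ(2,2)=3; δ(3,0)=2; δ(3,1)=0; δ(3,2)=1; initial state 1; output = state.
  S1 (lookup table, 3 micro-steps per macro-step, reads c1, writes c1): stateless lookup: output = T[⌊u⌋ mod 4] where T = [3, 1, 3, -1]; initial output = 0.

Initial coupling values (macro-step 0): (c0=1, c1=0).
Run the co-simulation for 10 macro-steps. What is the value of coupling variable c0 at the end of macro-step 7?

c0 at macro-step 7 = 3

macro 1: S0 reads c1=0 → after 2×micro: 0; S1 reads c1=0 → after 3×micro: 3 ⇒ (c0=0, c1=3)
macro 2: S0 reads c1=3 → after 2×micro: 0; S1 reads c1=3 → after 3×micro: -1 ⇒ (c0=0, c1=-1)
macro 3: S0 reads c1=-1 → after 2×micro: 1; S1 reads c1=-1 → after 3×micro: -1 ⇒ (c0=1, c1=-1)
macro 4: S0 reads c1=-1 → after 2×micro: 3; S1 reads c1=-1 → after 3×micro: -1 ⇒ (c0=3, c1=-1)
macro 5: S0 reads c1=-1 → after 2×micro: 0; S1 reads c1=-1 → after 3×micro: -1 ⇒ (c0=0, c1=-1)
macro 6: S0 reads c1=-1 → after 2×micro: 1; S1 reads c1=-1 → after 3×micro: -1 ⇒ (c0=1, c1=-1)
macro 7: S0 reads c1=-1 → after 2×micro: 3; S1 reads c1=-1 → after 3×micro: -1 ⇒ (c0=3, c1=-1)
macro 8: S0 reads c1=-1 → after 2×micro: 0; S1 reads c1=-1 → after 3×micro: -1 ⇒ (c0=0, c1=-1)
macro 9: S0 reads c1=-1 → after 2×micro: 1; S1 reads c1=-1 → after 3×micro: -1 ⇒ (c0=1, c1=-1)
macro 10: S0 reads c1=-1 → after 2×micro: 3; S1 reads c1=-1 → after 3×micro: -1 ⇒ (c0=3, c1=-1)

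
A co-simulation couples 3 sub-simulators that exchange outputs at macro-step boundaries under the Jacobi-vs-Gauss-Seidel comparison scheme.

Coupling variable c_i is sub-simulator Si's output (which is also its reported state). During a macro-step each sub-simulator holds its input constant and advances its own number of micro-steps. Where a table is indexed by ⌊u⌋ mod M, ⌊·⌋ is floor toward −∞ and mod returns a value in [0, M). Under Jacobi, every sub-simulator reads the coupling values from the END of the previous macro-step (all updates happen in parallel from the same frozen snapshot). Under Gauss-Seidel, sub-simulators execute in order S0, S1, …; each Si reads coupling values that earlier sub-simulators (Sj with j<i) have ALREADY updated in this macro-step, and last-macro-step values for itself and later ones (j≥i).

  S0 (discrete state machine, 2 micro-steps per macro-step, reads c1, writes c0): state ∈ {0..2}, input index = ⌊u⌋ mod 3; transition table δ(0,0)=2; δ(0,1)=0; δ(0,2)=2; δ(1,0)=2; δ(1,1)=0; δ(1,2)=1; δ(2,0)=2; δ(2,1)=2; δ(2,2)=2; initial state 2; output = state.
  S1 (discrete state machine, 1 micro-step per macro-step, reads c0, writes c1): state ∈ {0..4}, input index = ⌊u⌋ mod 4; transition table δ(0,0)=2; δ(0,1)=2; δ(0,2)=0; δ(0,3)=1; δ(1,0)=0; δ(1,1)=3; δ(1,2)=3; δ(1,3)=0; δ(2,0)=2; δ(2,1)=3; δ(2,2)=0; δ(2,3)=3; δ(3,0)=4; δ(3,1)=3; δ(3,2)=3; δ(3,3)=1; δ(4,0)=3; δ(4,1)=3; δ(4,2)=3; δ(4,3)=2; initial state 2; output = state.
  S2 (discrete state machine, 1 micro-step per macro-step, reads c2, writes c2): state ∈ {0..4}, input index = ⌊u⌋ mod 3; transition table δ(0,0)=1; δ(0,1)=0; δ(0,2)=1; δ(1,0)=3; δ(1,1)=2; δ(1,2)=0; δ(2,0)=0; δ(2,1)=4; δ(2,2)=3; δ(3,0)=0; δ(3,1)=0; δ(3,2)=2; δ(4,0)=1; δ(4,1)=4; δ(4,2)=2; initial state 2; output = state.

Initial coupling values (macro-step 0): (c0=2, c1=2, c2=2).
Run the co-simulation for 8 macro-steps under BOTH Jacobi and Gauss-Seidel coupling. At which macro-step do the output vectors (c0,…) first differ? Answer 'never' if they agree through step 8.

[Jacobi] macro 1: S0 reads c1=2 → after 2×micro: 2; S1 reads c0=2 → after 1×micro: 0; S2 reads c2=2 → after 1×micro: 3 ⇒ (c0=2, c1=0, c2=3)
[Jacobi] macro 2: S0 reads c1=0 → after 2×micro: 2; S1 reads c0=2 → after 1×micro: 0; S2 reads c2=3 → after 1×micro: 0 ⇒ (c0=2, c1=0, c2=0)
[Jacobi] macro 3: S0 reads c1=0 → after 2×micro: 2; S1 reads c0=2 → after 1×micro: 0; S2 reads c2=0 → after 1×micro: 1 ⇒ (c0=2, c1=0, c2=1)
[Jacobi] macro 4: S0 reads c1=0 → after 2×micro: 2; S1 reads c0=2 → after 1×micro: 0; S2 reads c2=1 → after 1×micro: 2 ⇒ (c0=2, c1=0, c2=2)
[Jacobi] macro 5: S0 reads c1=0 → after 2×micro: 2; S1 reads c0=2 → after 1×micro: 0; S2 reads c2=2 → after 1×micro: 3 ⇒ (c0=2, c1=0, c2=3)
[Jacobi] macro 6: S0 reads c1=0 → after 2×micro: 2; S1 reads c0=2 → after 1×micro: 0; S2 reads c2=3 → after 1×micro: 0 ⇒ (c0=2, c1=0, c2=0)
[Jacobi] macro 7: S0 reads c1=0 → after 2×micro: 2; S1 reads c0=2 → after 1×micro: 0; S2 reads c2=0 → after 1×micro: 1 ⇒ (c0=2, c1=0, c2=1)
[Jacobi] macro 8: S0 reads c1=0 → after 2×micro: 2; S1 reads c0=2 → after 1×micro: 0; S2 reads c2=1 → after 1×micro: 2 ⇒ (c0=2, c1=0, c2=2)
[Gauss-Seidel] macro 1: S0 reads c1=2 → after 2×micro: 2; S1 reads c0=2 → after 1×micro: 0; S2 reads c2=2 → after 1×micro: 3 ⇒ (c0=2, c1=0, c2=3)
[Gauss-Seidel] macro 2: S0 reads c1=0 → after 2×micro: 2; S1 reads c0=2 → after 1×micro: 0; S2 reads c2=3 → after 1×micro: 0 ⇒ (c0=2, c1=0, c2=0)
[Gauss-Seidel] macro 3: S0 reads c1=0 → after 2×micro: 2; S1 reads c0=2 → after 1×micro: 0; S2 reads c2=0 → after 1×micro: 1 ⇒ (c0=2, c1=0, c2=1)
[Gauss-Seidel] macro 4: S0 reads c1=0 → after 2×micro: 2; S1 reads c0=2 → after 1×micro: 0; S2 reads c2=1 → after 1×micro: 2 ⇒ (c0=2, c1=0, c2=2)
[Gauss-Seidel] macro 5: S0 reads c1=0 → after 2×micro: 2; S1 reads c0=2 → after 1×micro: 0; S2 reads c2=2 → after 1×micro: 3 ⇒ (c0=2, c1=0, c2=3)
[Gauss-Seidel] macro 6: S0 reads c1=0 → after 2×micro: 2; S1 reads c0=2 → after 1×micro: 0; S2 reads c2=3 → after 1×micro: 0 ⇒ (c0=2, c1=0, c2=0)
[Gauss-Seidel] macro 7: S0 reads c1=0 → after 2×micro: 2; S1 reads c0=2 → after 1×micro: 0; S2 reads c2=0 → after 1×micro: 1 ⇒ (c0=2, c1=0, c2=1)
[Gauss-Seidel] macro 8: S0 reads c1=0 → after 2×micro: 2; S1 reads c0=2 → after 1×micro: 0; S2 reads c2=1 → after 1×micro: 2 ⇒ (c0=2, c1=0, c2=2)

first divergence at macro-step: never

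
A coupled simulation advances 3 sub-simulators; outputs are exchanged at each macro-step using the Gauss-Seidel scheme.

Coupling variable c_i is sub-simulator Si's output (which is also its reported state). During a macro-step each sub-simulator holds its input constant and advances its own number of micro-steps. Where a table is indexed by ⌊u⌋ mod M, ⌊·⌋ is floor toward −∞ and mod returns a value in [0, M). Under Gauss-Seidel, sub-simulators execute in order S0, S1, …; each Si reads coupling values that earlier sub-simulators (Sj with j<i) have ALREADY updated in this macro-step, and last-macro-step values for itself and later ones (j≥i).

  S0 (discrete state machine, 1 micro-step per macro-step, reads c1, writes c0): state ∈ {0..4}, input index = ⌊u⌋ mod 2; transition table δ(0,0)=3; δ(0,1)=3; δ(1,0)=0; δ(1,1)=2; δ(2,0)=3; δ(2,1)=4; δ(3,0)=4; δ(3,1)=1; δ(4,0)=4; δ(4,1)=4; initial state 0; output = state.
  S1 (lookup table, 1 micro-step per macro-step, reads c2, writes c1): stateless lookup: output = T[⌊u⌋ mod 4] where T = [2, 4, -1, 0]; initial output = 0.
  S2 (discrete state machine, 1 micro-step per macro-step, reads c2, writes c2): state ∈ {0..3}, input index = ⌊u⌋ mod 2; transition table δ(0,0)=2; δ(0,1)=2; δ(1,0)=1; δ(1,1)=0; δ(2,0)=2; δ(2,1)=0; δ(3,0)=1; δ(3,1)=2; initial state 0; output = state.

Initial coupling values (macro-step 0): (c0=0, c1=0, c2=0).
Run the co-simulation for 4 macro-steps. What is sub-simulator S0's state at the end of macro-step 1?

macro 1: S0 reads c1=0 → after 1×micro: 3; S1 reads c2=0 → after 1×micro: 2; S2 reads c2=0 → after 1×micro: 2 ⇒ (c0=3, c1=2, c2=2)
macro 2: S0 reads c1=2 → after 1×micro: 4; S1 reads c2=2 → after 1×micro: -1; S2 reads c2=2 → after 1×micro: 2 ⇒ (c0=4, c1=-1, c2=2)
macro 3: S0 reads c1=-1 → after 1×micro: 4; S1 reads c2=2 → after 1×micro: -1; S2 reads c2=2 → after 1×micro: 2 ⇒ (c0=4, c1=-1, c2=2)
macro 4: S0 reads c1=-1 → after 1×micro: 4; S1 reads c2=2 → after 1×micro: -1; S2 reads c2=2 → after 1×micro: 2 ⇒ (c0=4, c1=-1, c2=2)

S0 state at macro-step 1 = 3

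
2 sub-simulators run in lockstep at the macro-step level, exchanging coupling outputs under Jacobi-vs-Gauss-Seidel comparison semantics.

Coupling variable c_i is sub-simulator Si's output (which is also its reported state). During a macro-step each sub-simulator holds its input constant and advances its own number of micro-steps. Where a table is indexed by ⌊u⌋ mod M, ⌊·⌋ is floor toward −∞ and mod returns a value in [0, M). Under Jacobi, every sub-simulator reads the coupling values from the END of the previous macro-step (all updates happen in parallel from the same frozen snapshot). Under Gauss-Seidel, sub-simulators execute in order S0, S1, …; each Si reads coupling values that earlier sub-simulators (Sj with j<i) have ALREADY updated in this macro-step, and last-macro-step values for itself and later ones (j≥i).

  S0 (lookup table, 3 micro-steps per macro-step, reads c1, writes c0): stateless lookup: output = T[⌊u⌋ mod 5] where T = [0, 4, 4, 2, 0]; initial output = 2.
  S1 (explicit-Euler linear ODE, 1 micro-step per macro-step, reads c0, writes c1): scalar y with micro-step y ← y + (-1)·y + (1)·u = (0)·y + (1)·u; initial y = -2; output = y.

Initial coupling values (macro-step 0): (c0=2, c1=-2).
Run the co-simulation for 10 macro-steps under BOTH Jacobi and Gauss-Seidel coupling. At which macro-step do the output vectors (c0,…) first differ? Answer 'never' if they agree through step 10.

first divergence at macro-step: 2

[Jacobi] macro 1: S0 reads c1=-2 → after 3×micro: 2; S1 reads c0=2 → after 1×micro: 2 ⇒ (c0=2, c1=2)
[Jacobi] macro 2: S0 reads c1=2 → after 3×micro: 4; S1 reads c0=2 → after 1×micro: 2 ⇒ (c0=4, c1=2)
[Jacobi] macro 3: S0 reads c1=2 → after 3×micro: 4; S1 reads c0=4 → after 1×micro: 4 ⇒ (c0=4, c1=4)
[Jacobi] macro 4: S0 reads c1=4 → after 3×micro: 0; S1 reads c0=4 → after 1×micro: 4 ⇒ (c0=0, c1=4)
[Jacobi] macro 5: S0 reads c1=4 → after 3×micro: 0; S1 reads c0=0 → after 1×micro: 0 ⇒ (c0=0, c1=0)
[Jacobi] macro 6: S0 reads c1=0 → after 3×micro: 0; S1 reads c0=0 → after 1×micro: 0 ⇒ (c0=0, c1=0)
[Jacobi] macro 7: S0 reads c1=0 → after 3×micro: 0; S1 reads c0=0 → after 1×micro: 0 ⇒ (c0=0, c1=0)
[Jacobi] macro 8: S0 reads c1=0 → after 3×micro: 0; S1 reads c0=0 → after 1×micro: 0 ⇒ (c0=0, c1=0)
[Jacobi] macro 9: S0 reads c1=0 → after 3×micro: 0; S1 reads c0=0 → after 1×micro: 0 ⇒ (c0=0, c1=0)
[Jacobi] macro 10: S0 reads c1=0 → after 3×micro: 0; S1 reads c0=0 → after 1×micro: 0 ⇒ (c0=0, c1=0)
[Gauss-Seidel] macro 1: S0 reads c1=-2 → after 3×micro: 2; S1 reads c0=2 → after 1×micro: 2 ⇒ (c0=2, c1=2)
[Gauss-Seidel] macro 2: S0 reads c1=2 → after 3×micro: 4; S1 reads c0=4 → after 1×micro: 4 ⇒ (c0=4, c1=4)
[Gauss-Seidel] macro 3: S0 reads c1=4 → after 3×micro: 0; S1 reads c0=0 → after 1×micro: 0 ⇒ (c0=0, c1=0)
[Gauss-Seidel] macro 4: S0 reads c1=0 → after 3×micro: 0; S1 reads c0=0 → after 1×micro: 0 ⇒ (c0=0, c1=0)
[Gauss-Seidel] macro 5: S0 reads c1=0 → after 3×micro: 0; S1 reads c0=0 → after 1×micro: 0 ⇒ (c0=0, c1=0)
[Gauss-Seidel] macro 6: S0 reads c1=0 → after 3×micro: 0; S1 reads c0=0 → after 1×micro: 0 ⇒ (c0=0, c1=0)
[Gauss-Seidel] macro 7: S0 reads c1=0 → after 3×micro: 0; S1 reads c0=0 → after 1×micro: 0 ⇒ (c0=0, c1=0)
[Gauss-Seidel] macro 8: S0 reads c1=0 → after 3×micro: 0; S1 reads c0=0 → after 1×micro: 0 ⇒ (c0=0, c1=0)
[Gauss-Seidel] macro 9: S0 reads c1=0 → after 3×micro: 0; S1 reads c0=0 → after 1×micro: 0 ⇒ (c0=0, c1=0)
[Gauss-Seidel] macro 10: S0 reads c1=0 → after 3×micro: 0; S1 reads c0=0 → after 1×micro: 0 ⇒ (c0=0, c1=0)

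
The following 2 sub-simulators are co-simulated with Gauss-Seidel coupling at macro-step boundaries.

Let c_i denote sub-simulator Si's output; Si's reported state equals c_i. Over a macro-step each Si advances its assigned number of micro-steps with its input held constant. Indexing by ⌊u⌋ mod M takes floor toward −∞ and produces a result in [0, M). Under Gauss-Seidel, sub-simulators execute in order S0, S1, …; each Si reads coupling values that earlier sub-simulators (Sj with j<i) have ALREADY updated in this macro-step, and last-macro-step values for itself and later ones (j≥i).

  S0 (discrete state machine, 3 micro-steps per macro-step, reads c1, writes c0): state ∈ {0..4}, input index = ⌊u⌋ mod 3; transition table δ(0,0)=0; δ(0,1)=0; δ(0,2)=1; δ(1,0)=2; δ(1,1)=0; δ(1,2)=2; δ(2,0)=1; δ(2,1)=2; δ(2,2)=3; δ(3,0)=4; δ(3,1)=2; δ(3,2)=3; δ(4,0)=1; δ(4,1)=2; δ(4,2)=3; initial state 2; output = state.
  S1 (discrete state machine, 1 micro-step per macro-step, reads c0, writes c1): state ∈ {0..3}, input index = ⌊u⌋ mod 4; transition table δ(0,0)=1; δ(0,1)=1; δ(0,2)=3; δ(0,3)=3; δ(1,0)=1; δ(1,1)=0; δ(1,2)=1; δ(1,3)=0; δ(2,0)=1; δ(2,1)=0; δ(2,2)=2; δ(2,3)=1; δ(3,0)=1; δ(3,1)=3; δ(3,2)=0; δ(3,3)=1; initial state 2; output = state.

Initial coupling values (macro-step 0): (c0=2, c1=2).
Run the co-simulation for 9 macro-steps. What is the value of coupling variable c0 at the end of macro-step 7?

c0 at macro-step 7 = 2

macro 1: S0 reads c1=2 → after 3×micro: 3; S1 reads c0=3 → after 1×micro: 1 ⇒ (c0=3, c1=1)
macro 2: S0 reads c1=1 → after 3×micro: 2; S1 reads c0=2 → after 1×micro: 1 ⇒ (c0=2, c1=1)
macro 3: S0 reads c1=1 → after 3×micro: 2; S1 reads c0=2 → after 1×micro: 1 ⇒ (c0=2, c1=1)
macro 4: S0 reads c1=1 → after 3×micro: 2; S1 reads c0=2 → after 1×micro: 1 ⇒ (c0=2, c1=1)
macro 5: S0 reads c1=1 → after 3×micro: 2; S1 reads c0=2 → after 1×micro: 1 ⇒ (c0=2, c1=1)
macro 6: S0 reads c1=1 → after 3×micro: 2; S1 reads c0=2 → after 1×micro: 1 ⇒ (c0=2, c1=1)
macro 7: S0 reads c1=1 → after 3×micro: 2; S1 reads c0=2 → after 1×micro: 1 ⇒ (c0=2, c1=1)
macro 8: S0 reads c1=1 → after 3×micro: 2; S1 reads c0=2 → after 1×micro: 1 ⇒ (c0=2, c1=1)
macro 9: S0 reads c1=1 → after 3×micro: 2; S1 reads c0=2 → after 1×micro: 1 ⇒ (c0=2, c1=1)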